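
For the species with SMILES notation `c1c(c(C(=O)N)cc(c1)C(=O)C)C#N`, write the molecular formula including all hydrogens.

Heavy atoms from the SMILES: 10 C, 2 N, 2 O.
Implicit hydrogens by atom environment:
  3 × C (aromatic): 1 H each → 3
  3 × C (aromatic): no H
  3 × C: no H
  2 × O: no H
  1 × C: 3 H
  1 × N: 2 H
  1 × N: no H
  Total hydrogens = 8.
Molecular formula: C10H8N2O2

C10H8N2O2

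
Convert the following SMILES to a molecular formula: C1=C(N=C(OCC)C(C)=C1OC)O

C9H13NO3

Heavy atoms from the SMILES: 9 C, 1 N, 3 O.
Implicit hydrogens by atom environment:
  4 × C (aromatic): no H
  3 × C: 3 H each → 9
  2 × O: no H
  1 × C: 2 H
  1 × C (aromatic): 1 H
  1 × N (aromatic): no H
  1 × O: 1 H
  Total hydrogens = 13.
Molecular formula: C9H13NO3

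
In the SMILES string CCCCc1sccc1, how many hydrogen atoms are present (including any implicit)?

Hydrogens are implicit in SMILES; fill each atom to its normal valence:
  3 × C: 2 H each → 6
  3 × C (aromatic): 1 H each → 3
  1 × C: 3 H
  1 × C (aromatic): no H
  1 × S (aromatic): no H
  Total hydrogens = 12.

12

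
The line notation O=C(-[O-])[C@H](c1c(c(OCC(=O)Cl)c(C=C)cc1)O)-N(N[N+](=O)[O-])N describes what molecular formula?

C12H12ClN4O7-

Heavy atoms from the SMILES: 12 C, 1 Cl, 4 N, 7 O.
Implicit hydrogens by atom environment:
  4 × C (aromatic): no H
  4 × O: no H
  2 × C: 2 H each → 4
  2 × C (aromatic): 1 H each → 2
  2 × C: 1 H each → 2
  2 × C: no H
  2 × O (charge -1): no H
  1 × Cl: no H
  1 × N: 2 H
  1 × N: 1 H
  1 × N: no H
  1 × N (charge +1): no H
  1 × O: 1 H
  Total hydrogens = 12.
Net charge -1.
Molecular formula: C12H12ClN4O7-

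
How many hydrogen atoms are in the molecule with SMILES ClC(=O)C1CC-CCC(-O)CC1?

Hydrogens are implicit in SMILES; fill each atom to its normal valence:
  6 × C: 2 H each → 12
  2 × C: 1 H each → 2
  1 × C: no H
  1 × Cl: no H
  1 × O: 1 H
  1 × O: no H
  Total hydrogens = 15.

15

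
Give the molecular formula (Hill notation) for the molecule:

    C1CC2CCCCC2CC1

C10H18

Heavy atoms from the SMILES: 10 C.
Implicit hydrogens by atom environment:
  8 × C: 2 H each → 16
  2 × C: 1 H each → 2
  Total hydrogens = 18.
Molecular formula: C10H18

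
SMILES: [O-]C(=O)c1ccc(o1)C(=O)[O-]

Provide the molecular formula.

[C6H2O5]2-

Heavy atoms from the SMILES: 6 C, 5 O.
Implicit hydrogens by atom environment:
  2 × C (aromatic): 1 H each → 2
  2 × C (aromatic): no H
  2 × C: no H
  2 × O: no H
  2 × O (charge -1): no H
  1 × O (aromatic): no H
  Total hydrogens = 2.
Net charge -2.
Molecular formula: [C6H2O5]2-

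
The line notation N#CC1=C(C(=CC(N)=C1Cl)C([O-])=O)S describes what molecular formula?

C8H4ClN2O2S-

Heavy atoms from the SMILES: 8 C, 1 Cl, 2 N, 2 O, 1 S.
Implicit hydrogens by atom environment:
  5 × C (aromatic): no H
  2 × C: no H
  1 × C (aromatic): 1 H
  1 × Cl: no H
  1 × N: 2 H
  1 × N: no H
  1 × O: no H
  1 × O (charge -1): no H
  1 × S: 1 H
  Total hydrogens = 4.
Net charge -1.
Molecular formula: C8H4ClN2O2S-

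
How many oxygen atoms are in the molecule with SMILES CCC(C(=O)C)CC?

The symbol for oxygen appears 1 time in the SMILES.

1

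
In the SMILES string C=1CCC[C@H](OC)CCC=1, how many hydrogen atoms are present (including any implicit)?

16

Hydrogens are implicit in SMILES; fill each atom to its normal valence:
  5 × C: 2 H each → 10
  3 × C: 1 H each → 3
  1 × C: 3 H
  1 × O: no H
  Total hydrogens = 16.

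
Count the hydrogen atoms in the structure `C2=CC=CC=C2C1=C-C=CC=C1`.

10

Hydrogens are implicit in SMILES; fill each atom to its normal valence:
  10 × C (aromatic): 1 H each → 10
  2 × C (aromatic): no H
  Total hydrogens = 10.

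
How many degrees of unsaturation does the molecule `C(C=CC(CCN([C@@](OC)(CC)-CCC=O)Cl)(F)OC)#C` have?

Molecular formula from the SMILES: C15H23ClFNO3.
DoU = (2C + 2 + N − H − X)/2 = (2·15 + 2 + 1 − 23 − 2)/2 = 8/2 = 4.
(Structurally: 0 ring(s) + 4 π bond(s) = 4.)

4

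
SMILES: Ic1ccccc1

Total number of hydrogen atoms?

Hydrogens are implicit in SMILES; fill each atom to its normal valence:
  5 × C (aromatic): 1 H each → 5
  1 × C (aromatic): no H
  1 × I: no H
  Total hydrogens = 5.

5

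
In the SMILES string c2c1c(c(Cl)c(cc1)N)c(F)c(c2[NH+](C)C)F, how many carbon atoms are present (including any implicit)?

12

The symbol for carbon appears 12 times in the SMILES. Lowercase c denotes aromatic carbon and counts toward C.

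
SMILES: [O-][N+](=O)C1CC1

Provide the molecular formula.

C3H5NO2

Heavy atoms from the SMILES: 3 C, 1 N, 2 O.
Implicit hydrogens by atom environment:
  2 × C: 2 H each → 4
  1 × C: 1 H
  1 × N (charge +1): no H
  1 × O: no H
  1 × O (charge -1): no H
  Total hydrogens = 5.
Molecular formula: C3H5NO2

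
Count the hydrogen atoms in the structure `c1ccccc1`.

6

Hydrogens are implicit in SMILES; fill each atom to its normal valence:
  6 × C (aromatic): 1 H each → 6
  Total hydrogens = 6.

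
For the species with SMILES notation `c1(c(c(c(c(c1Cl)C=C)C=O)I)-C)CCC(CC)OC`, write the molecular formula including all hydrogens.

C16H20ClIO2

Heavy atoms from the SMILES: 16 C, 1 Cl, 1 I, 2 O.
Implicit hydrogens by atom environment:
  6 × C (aromatic): no H
  4 × C: 2 H each → 8
  3 × C: 3 H each → 9
  3 × C: 1 H each → 3
  2 × O: no H
  1 × Cl: no H
  1 × I: no H
  Total hydrogens = 20.
Molecular formula: C16H20ClIO2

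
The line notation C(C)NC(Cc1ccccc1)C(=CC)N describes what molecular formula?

Heavy atoms from the SMILES: 13 C, 2 N.
Implicit hydrogens by atom environment:
  5 × C (aromatic): 1 H each → 5
  2 × C: 3 H each → 6
  2 × C: 2 H each → 4
  2 × C: 1 H each → 2
  1 × C: no H
  1 × C (aromatic): no H
  1 × N: 2 H
  1 × N: 1 H
  Total hydrogens = 20.
Molecular formula: C13H20N2

C13H20N2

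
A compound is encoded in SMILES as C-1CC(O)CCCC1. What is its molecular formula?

Heavy atoms from the SMILES: 7 C, 1 O.
Implicit hydrogens by atom environment:
  6 × C: 2 H each → 12
  1 × C: 1 H
  1 × O: 1 H
  Total hydrogens = 14.
Molecular formula: C7H14O

C7H14O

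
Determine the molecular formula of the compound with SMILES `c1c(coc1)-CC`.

Heavy atoms from the SMILES: 6 C, 1 O.
Implicit hydrogens by atom environment:
  3 × C (aromatic): 1 H each → 3
  1 × C: 3 H
  1 × C: 2 H
  1 × C (aromatic): no H
  1 × O (aromatic): no H
  Total hydrogens = 8.
Molecular formula: C6H8O

C6H8O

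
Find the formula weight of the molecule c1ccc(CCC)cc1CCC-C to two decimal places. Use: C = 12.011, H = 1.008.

Molecular formula: C13H20.
M = 13×12.011 + 20×1.008 = 176.30 g/mol.

176.30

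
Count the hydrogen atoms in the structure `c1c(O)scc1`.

4

Hydrogens are implicit in SMILES; fill each atom to its normal valence:
  3 × C (aromatic): 1 H each → 3
  1 × C (aromatic): no H
  1 × O: 1 H
  1 × S (aromatic): no H
  Total hydrogens = 4.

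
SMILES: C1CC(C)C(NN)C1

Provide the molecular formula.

Heavy atoms from the SMILES: 6 C, 2 N.
Implicit hydrogens by atom environment:
  3 × C: 2 H each → 6
  2 × C: 1 H each → 2
  1 × C: 3 H
  1 × N: 2 H
  1 × N: 1 H
  Total hydrogens = 14.
Molecular formula: C6H14N2

C6H14N2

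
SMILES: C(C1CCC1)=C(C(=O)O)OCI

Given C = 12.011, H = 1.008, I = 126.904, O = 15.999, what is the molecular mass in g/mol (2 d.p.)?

282.08

Molecular formula: C8H11IO3.
M = 8×12.011 + 11×1.008 + 1×126.904 + 3×15.999 = 282.08 g/mol.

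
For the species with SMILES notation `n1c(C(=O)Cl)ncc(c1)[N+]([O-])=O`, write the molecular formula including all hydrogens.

Heavy atoms from the SMILES: 5 C, 1 Cl, 3 N, 3 O.
Implicit hydrogens by atom environment:
  2 × C (aromatic): 1 H each → 2
  2 × C (aromatic): no H
  2 × N (aromatic): no H
  2 × O: no H
  1 × C: no H
  1 × Cl: no H
  1 × N (charge +1): no H
  1 × O (charge -1): no H
  Total hydrogens = 2.
Molecular formula: C5H2ClN3O3

C5H2ClN3O3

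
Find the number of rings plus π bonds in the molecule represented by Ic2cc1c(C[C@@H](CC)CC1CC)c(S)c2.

Molecular formula from the SMILES: C14H19IS.
DoU = (2C + 2 + N − H − X)/2 = (2·14 + 2 + 0 − 19 − 1)/2 = 10/2 = 5.
(Structurally: 2 ring(s) + 3 π bond(s) = 5.)

5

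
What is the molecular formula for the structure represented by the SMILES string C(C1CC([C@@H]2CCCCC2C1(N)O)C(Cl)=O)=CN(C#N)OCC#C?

Heavy atoms from the SMILES: 17 C, 1 Cl, 3 N, 3 O.
Implicit hydrogens by atom environment:
  7 × C: 1 H each → 7
  6 × C: 2 H each → 12
  4 × C: no H
  2 × N: no H
  2 × O: no H
  1 × Cl: no H
  1 × N: 2 H
  1 × O: 1 H
  Total hydrogens = 22.
Molecular formula: C17H22ClN3O3

C17H22ClN3O3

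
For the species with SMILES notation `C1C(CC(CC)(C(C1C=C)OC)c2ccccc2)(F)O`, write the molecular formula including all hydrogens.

C17H23FO2

Heavy atoms from the SMILES: 17 C, 1 F, 2 O.
Implicit hydrogens by atom environment:
  5 × C (aromatic): 1 H each → 5
  4 × C: 2 H each → 8
  3 × C: 1 H each → 3
  2 × C: 3 H each → 6
  2 × C: no H
  1 × C (aromatic): no H
  1 × F: no H
  1 × O: 1 H
  1 × O: no H
  Total hydrogens = 23.
Molecular formula: C17H23FO2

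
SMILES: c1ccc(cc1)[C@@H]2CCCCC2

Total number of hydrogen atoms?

16

Hydrogens are implicit in SMILES; fill each atom to its normal valence:
  5 × C: 2 H each → 10
  5 × C (aromatic): 1 H each → 5
  1 × C: 1 H
  1 × C (aromatic): no H
  Total hydrogens = 16.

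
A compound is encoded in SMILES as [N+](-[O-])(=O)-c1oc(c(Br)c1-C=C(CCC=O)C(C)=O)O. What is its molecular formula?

Heavy atoms from the SMILES: 1 Br, 11 C, 1 N, 6 O.
Implicit hydrogens by atom environment:
  4 × C (aromatic): no H
  3 × O: no H
  2 × C: 2 H each → 4
  2 × C: 1 H each → 2
  2 × C: no H
  1 × Br: no H
  1 × C: 3 H
  1 × N (charge +1): no H
  1 × O: 1 H
  1 × O (aromatic): no H
  1 × O (charge -1): no H
  Total hydrogens = 10.
Molecular formula: C11H10BrNO6

C11H10BrNO6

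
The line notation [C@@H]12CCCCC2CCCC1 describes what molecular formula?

C10H18

Heavy atoms from the SMILES: 10 C.
Implicit hydrogens by atom environment:
  8 × C: 2 H each → 16
  2 × C: 1 H each → 2
  Total hydrogens = 18.
Molecular formula: C10H18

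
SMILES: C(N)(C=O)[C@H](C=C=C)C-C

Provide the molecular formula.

Heavy atoms from the SMILES: 8 C, 1 N, 1 O.
Implicit hydrogens by atom environment:
  4 × C: 1 H each → 4
  2 × C: 2 H each → 4
  1 × C: 3 H
  1 × C: no H
  1 × N: 2 H
  1 × O: no H
  Total hydrogens = 13.
Molecular formula: C8H13NO

C8H13NO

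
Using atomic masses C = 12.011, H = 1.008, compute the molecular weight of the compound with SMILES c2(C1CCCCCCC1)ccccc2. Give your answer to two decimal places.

188.31

Molecular formula: C14H20.
M = 14×12.011 + 20×1.008 = 188.31 g/mol.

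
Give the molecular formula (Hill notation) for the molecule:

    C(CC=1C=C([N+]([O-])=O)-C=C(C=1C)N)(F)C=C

Heavy atoms from the SMILES: 11 C, 1 F, 2 N, 2 O.
Implicit hydrogens by atom environment:
  4 × C (aromatic): no H
  2 × C: 2 H each → 4
  2 × C (aromatic): 1 H each → 2
  2 × C: 1 H each → 2
  1 × C: 3 H
  1 × F: no H
  1 × N: 2 H
  1 × N (charge +1): no H
  1 × O: no H
  1 × O (charge -1): no H
  Total hydrogens = 13.
Molecular formula: C11H13FN2O2

C11H13FN2O2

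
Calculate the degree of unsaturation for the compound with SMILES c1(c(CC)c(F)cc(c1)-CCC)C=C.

Molecular formula from the SMILES: C13H17F.
DoU = (2C + 2 + N − H − X)/2 = (2·13 + 2 + 0 − 17 − 1)/2 = 10/2 = 5.
(Structurally: 1 ring(s) + 4 π bond(s) = 5.)

5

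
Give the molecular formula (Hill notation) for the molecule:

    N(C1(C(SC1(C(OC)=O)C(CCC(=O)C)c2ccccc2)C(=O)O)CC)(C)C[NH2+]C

C22H33N2O5S+

Heavy atoms from the SMILES: 22 C, 2 N, 5 O, 1 S.
Implicit hydrogens by atom environment:
  5 × C: 3 H each → 15
  5 × C (aromatic): 1 H each → 5
  5 × C: no H
  4 × C: 2 H each → 8
  4 × O: no H
  2 × C: 1 H each → 2
  1 × C (aromatic): no H
  1 × N (charge +1): 2 H
  1 × N: no H
  1 × O: 1 H
  1 × S: no H
  Total hydrogens = 33.
Net charge +1.
Molecular formula: C22H33N2O5S+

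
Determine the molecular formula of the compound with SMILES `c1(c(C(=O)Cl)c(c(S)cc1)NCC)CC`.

C11H14ClNOS

Heavy atoms from the SMILES: 11 C, 1 Cl, 1 N, 1 O, 1 S.
Implicit hydrogens by atom environment:
  4 × C (aromatic): no H
  2 × C: 3 H each → 6
  2 × C: 2 H each → 4
  2 × C (aromatic): 1 H each → 2
  1 × C: no H
  1 × Cl: no H
  1 × N: 1 H
  1 × O: no H
  1 × S: 1 H
  Total hydrogens = 14.
Molecular formula: C11H14ClNOS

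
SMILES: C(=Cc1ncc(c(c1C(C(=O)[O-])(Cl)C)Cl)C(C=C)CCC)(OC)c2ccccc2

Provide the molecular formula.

C23H24Cl2NO3-

Heavy atoms from the SMILES: 23 C, 2 Cl, 1 N, 3 O.
Implicit hydrogens by atom environment:
  6 × C (aromatic): 1 H each → 6
  5 × C (aromatic): no H
  3 × C: 3 H each → 9
  3 × C: 2 H each → 6
  3 × C: 1 H each → 3
  3 × C: no H
  2 × Cl: no H
  2 × O: no H
  1 × N (aromatic): no H
  1 × O (charge -1): no H
  Total hydrogens = 24.
Net charge -1.
Molecular formula: C23H24Cl2NO3-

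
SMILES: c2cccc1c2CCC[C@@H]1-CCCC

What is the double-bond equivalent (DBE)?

5

Molecular formula from the SMILES: C14H20.
DoU = (2C + 2 + N − H − X)/2 = (2·14 + 2 + 0 − 20 − 0)/2 = 10/2 = 5.
(Structurally: 2 ring(s) + 3 π bond(s) = 5.)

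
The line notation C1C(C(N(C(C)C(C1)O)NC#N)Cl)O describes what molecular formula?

C8H14ClN3O2

Heavy atoms from the SMILES: 8 C, 1 Cl, 3 N, 2 O.
Implicit hydrogens by atom environment:
  4 × C: 1 H each → 4
  2 × C: 2 H each → 4
  2 × N: no H
  2 × O: 1 H each → 2
  1 × C: 3 H
  1 × C: no H
  1 × Cl: no H
  1 × N: 1 H
  Total hydrogens = 14.
Molecular formula: C8H14ClN3O2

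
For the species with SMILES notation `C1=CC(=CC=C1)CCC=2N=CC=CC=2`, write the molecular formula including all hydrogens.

C13H13N

Heavy atoms from the SMILES: 13 C, 1 N.
Implicit hydrogens by atom environment:
  9 × C (aromatic): 1 H each → 9
  2 × C: 2 H each → 4
  2 × C (aromatic): no H
  1 × N (aromatic): no H
  Total hydrogens = 13.
Molecular formula: C13H13N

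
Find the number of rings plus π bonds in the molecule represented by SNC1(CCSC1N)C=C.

Molecular formula from the SMILES: C6H12N2S2.
DoU = (2C + 2 + N − H − X)/2 = (2·6 + 2 + 2 − 12 − 0)/2 = 4/2 = 2.
(Structurally: 1 ring(s) + 1 π bond(s) = 2.)

2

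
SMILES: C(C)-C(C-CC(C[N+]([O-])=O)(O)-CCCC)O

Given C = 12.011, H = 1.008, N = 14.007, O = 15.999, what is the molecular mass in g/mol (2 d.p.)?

Molecular formula: C11H23NO4.
M = 11×12.011 + 23×1.008 + 1×14.007 + 4×15.999 = 233.31 g/mol.

233.31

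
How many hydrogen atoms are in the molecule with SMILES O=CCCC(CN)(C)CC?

Hydrogens are implicit in SMILES; fill each atom to its normal valence:
  4 × C: 2 H each → 8
  2 × C: 3 H each → 6
  1 × C: 1 H
  1 × C: no H
  1 × N: 2 H
  1 × O: no H
  Total hydrogens = 17.

17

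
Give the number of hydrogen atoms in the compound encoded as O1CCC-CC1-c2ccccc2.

Hydrogens are implicit in SMILES; fill each atom to its normal valence:
  5 × C (aromatic): 1 H each → 5
  4 × C: 2 H each → 8
  1 × C: 1 H
  1 × C (aromatic): no H
  1 × O: no H
  Total hydrogens = 14.

14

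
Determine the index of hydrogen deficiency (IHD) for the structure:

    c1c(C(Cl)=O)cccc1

5

Molecular formula from the SMILES: C7H5ClO.
DoU = (2C + 2 + N − H − X)/2 = (2·7 + 2 + 0 − 5 − 1)/2 = 10/2 = 5.
(Structurally: 1 ring(s) + 4 π bond(s) = 5.)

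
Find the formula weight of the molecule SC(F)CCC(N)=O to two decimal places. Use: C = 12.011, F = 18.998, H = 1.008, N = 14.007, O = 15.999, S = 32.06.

137.17

Molecular formula: C4H8FNOS.
M = 4×12.011 + 1×18.998 + 8×1.008 + 1×14.007 + 1×15.999 + 1×32.06 = 137.17 g/mol.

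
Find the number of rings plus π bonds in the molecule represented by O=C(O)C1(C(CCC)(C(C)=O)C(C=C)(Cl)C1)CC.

Molecular formula from the SMILES: C14H21ClO3.
DoU = (2C + 2 + N − H − X)/2 = (2·14 + 2 + 0 − 21 − 1)/2 = 8/2 = 4.
(Structurally: 1 ring(s) + 3 π bond(s) = 4.)

4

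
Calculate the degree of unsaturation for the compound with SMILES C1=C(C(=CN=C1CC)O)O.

4

Molecular formula from the SMILES: C7H9NO2.
DoU = (2C + 2 + N − H − X)/2 = (2·7 + 2 + 1 − 9 − 0)/2 = 8/2 = 4.
(Structurally: 1 ring(s) + 3 π bond(s) = 4.)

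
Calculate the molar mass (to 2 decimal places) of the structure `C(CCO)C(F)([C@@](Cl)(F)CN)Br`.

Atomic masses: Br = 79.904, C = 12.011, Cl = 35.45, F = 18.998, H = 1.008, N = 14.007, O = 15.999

Molecular formula: C6H11BrClF2NO.
M = 1×79.904 + 6×12.011 + 1×35.45 + 2×18.998 + 11×1.008 + 1×14.007 + 1×15.999 = 266.51 g/mol.

266.51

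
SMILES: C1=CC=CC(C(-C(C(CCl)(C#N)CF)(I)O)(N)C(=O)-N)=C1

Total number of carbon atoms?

13

The symbol for carbon appears 13 times in the SMILES. (Cl is a single chlorine, not C + l.)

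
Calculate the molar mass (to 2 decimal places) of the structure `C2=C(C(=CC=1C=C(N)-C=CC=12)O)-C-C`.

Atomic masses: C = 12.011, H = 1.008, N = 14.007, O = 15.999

187.24

Molecular formula: C12H13NO.
M = 12×12.011 + 13×1.008 + 1×14.007 + 1×15.999 = 187.24 g/mol.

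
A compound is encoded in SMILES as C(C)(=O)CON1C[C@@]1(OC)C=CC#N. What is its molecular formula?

C9H12N2O3

Heavy atoms from the SMILES: 9 C, 2 N, 3 O.
Implicit hydrogens by atom environment:
  3 × C: no H
  3 × O: no H
  2 × C: 3 H each → 6
  2 × C: 2 H each → 4
  2 × C: 1 H each → 2
  2 × N: no H
  Total hydrogens = 12.
Molecular formula: C9H12N2O3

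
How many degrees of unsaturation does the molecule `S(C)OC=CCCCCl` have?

Molecular formula from the SMILES: C6H11ClOS.
DoU = (2C + 2 + N − H − X)/2 = (2·6 + 2 + 0 − 11 − 1)/2 = 2/2 = 1.
(Structurally: 0 ring(s) + 1 π bond(s) = 1.)

1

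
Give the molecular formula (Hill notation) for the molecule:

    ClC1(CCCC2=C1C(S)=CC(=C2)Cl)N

C10H11Cl2NS

Heavy atoms from the SMILES: 10 C, 2 Cl, 1 N, 1 S.
Implicit hydrogens by atom environment:
  4 × C (aromatic): no H
  3 × C: 2 H each → 6
  2 × C (aromatic): 1 H each → 2
  2 × Cl: no H
  1 × C: no H
  1 × N: 2 H
  1 × S: 1 H
  Total hydrogens = 11.
Molecular formula: C10H11Cl2NS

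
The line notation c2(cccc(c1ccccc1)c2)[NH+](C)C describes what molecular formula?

Heavy atoms from the SMILES: 14 C, 1 N.
Implicit hydrogens by atom environment:
  9 × C (aromatic): 1 H each → 9
  3 × C (aromatic): no H
  2 × C: 3 H each → 6
  1 × N (charge +1): 1 H
  Total hydrogens = 16.
Net charge +1.
Molecular formula: C14H16N+

C14H16N+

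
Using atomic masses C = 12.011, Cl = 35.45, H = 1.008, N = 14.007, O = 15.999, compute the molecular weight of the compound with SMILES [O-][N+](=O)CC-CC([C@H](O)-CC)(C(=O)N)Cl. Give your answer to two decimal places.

238.67

Molecular formula: C8H15ClN2O4.
M = 8×12.011 + 1×35.45 + 15×1.008 + 2×14.007 + 4×15.999 = 238.67 g/mol.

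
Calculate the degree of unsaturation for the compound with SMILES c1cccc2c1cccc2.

7

Molecular formula from the SMILES: C10H8.
DoU = (2C + 2 + N − H − X)/2 = (2·10 + 2 + 0 − 8 − 0)/2 = 14/2 = 7.
(Structurally: 2 ring(s) + 5 π bond(s) = 7.)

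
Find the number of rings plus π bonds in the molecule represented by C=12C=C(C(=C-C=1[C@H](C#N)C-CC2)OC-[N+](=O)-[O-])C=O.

9

Molecular formula from the SMILES: C13H12N2O4.
DoU = (2C + 2 + N − H − X)/2 = (2·13 + 2 + 2 − 12 − 0)/2 = 18/2 = 9.
(Structurally: 2 ring(s) + 7 π bond(s) = 9.)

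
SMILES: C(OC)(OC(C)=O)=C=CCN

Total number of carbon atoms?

7

The symbol for carbon appears 7 times in the SMILES.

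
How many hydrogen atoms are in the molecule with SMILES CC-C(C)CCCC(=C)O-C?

20

Hydrogens are implicit in SMILES; fill each atom to its normal valence:
  5 × C: 2 H each → 10
  3 × C: 3 H each → 9
  1 × C: 1 H
  1 × C: no H
  1 × O: no H
  Total hydrogens = 20.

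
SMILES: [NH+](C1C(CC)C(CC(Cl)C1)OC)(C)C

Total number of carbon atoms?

The symbol for carbon appears 11 times in the SMILES. (Cl is a single chlorine, not C + l.)

11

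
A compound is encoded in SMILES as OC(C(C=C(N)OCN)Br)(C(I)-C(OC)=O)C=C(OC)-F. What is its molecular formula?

C11H17BrFIN2O5

Heavy atoms from the SMILES: 1 Br, 11 C, 1 F, 1 I, 2 N, 5 O.
Implicit hydrogens by atom environment:
  4 × C: 1 H each → 4
  4 × C: no H
  4 × O: no H
  2 × C: 3 H each → 6
  2 × N: 2 H each → 4
  1 × Br: no H
  1 × C: 2 H
  1 × F: no H
  1 × I: no H
  1 × O: 1 H
  Total hydrogens = 17.
Molecular formula: C11H17BrFIN2O5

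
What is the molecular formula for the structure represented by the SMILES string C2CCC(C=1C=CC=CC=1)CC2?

C12H16

Heavy atoms from the SMILES: 12 C.
Implicit hydrogens by atom environment:
  5 × C: 2 H each → 10
  5 × C (aromatic): 1 H each → 5
  1 × C: 1 H
  1 × C (aromatic): no H
  Total hydrogens = 16.
Molecular formula: C12H16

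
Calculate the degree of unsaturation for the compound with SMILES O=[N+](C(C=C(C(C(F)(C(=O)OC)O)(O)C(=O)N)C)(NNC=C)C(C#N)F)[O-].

Molecular formula from the SMILES: C13H17F2N5O7.
DoU = (2C + 2 + N − H − X)/2 = (2·13 + 2 + 5 − 17 − 2)/2 = 14/2 = 7.
(Structurally: 0 ring(s) + 7 π bond(s) = 7.)

7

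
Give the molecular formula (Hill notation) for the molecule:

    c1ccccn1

C5H5N

Heavy atoms from the SMILES: 5 C, 1 N.
Implicit hydrogens by atom environment:
  5 × C (aromatic): 1 H each → 5
  1 × N (aromatic): no H
  Total hydrogens = 5.
Molecular formula: C5H5N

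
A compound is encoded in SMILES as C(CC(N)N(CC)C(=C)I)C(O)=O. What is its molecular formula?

Heavy atoms from the SMILES: 8 C, 1 I, 2 N, 2 O.
Implicit hydrogens by atom environment:
  4 × C: 2 H each → 8
  2 × C: no H
  1 × C: 3 H
  1 × C: 1 H
  1 × I: no H
  1 × N: 2 H
  1 × N: no H
  1 × O: 1 H
  1 × O: no H
  Total hydrogens = 15.
Molecular formula: C8H15IN2O2

C8H15IN2O2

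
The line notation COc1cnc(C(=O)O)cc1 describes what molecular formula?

Heavy atoms from the SMILES: 7 C, 1 N, 3 O.
Implicit hydrogens by atom environment:
  3 × C (aromatic): 1 H each → 3
  2 × C (aromatic): no H
  2 × O: no H
  1 × C: 3 H
  1 × C: no H
  1 × N (aromatic): no H
  1 × O: 1 H
  Total hydrogens = 7.
Molecular formula: C7H7NO3

C7H7NO3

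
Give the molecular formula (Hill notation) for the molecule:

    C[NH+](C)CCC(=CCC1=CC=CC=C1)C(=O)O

C14H20NO2+

Heavy atoms from the SMILES: 14 C, 1 N, 2 O.
Implicit hydrogens by atom environment:
  5 × C (aromatic): 1 H each → 5
  3 × C: 2 H each → 6
  2 × C: 3 H each → 6
  2 × C: no H
  1 × C: 1 H
  1 × C (aromatic): no H
  1 × N (charge +1): 1 H
  1 × O: 1 H
  1 × O: no H
  Total hydrogens = 20.
Net charge +1.
Molecular formula: C14H20NO2+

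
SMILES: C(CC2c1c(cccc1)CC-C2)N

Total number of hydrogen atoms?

17

Hydrogens are implicit in SMILES; fill each atom to its normal valence:
  5 × C: 2 H each → 10
  4 × C (aromatic): 1 H each → 4
  2 × C (aromatic): no H
  1 × C: 1 H
  1 × N: 2 H
  Total hydrogens = 17.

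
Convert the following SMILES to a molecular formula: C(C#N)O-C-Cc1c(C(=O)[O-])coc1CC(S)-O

C11H12NO5S-

Heavy atoms from the SMILES: 11 C, 1 N, 5 O, 1 S.
Implicit hydrogens by atom environment:
  4 × C: 2 H each → 8
  3 × C (aromatic): no H
  2 × C: no H
  2 × O: no H
  1 × C (aromatic): 1 H
  1 × C: 1 H
  1 × N: no H
  1 × O: 1 H
  1 × O (aromatic): no H
  1 × O (charge -1): no H
  1 × S: 1 H
  Total hydrogens = 12.
Net charge -1.
Molecular formula: C11H12NO5S-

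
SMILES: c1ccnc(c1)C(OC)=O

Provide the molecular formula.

Heavy atoms from the SMILES: 7 C, 1 N, 2 O.
Implicit hydrogens by atom environment:
  4 × C (aromatic): 1 H each → 4
  2 × O: no H
  1 × C: 3 H
  1 × C (aromatic): no H
  1 × C: no H
  1 × N (aromatic): no H
  Total hydrogens = 7.
Molecular formula: C7H7NO2

C7H7NO2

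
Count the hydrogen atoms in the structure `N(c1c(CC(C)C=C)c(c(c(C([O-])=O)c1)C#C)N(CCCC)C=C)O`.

Hydrogens are implicit in SMILES; fill each atom to its normal valence:
  6 × C: 2 H each → 12
  5 × C (aromatic): no H
  4 × C: 1 H each → 4
  2 × C: 3 H each → 6
  2 × C: no H
  1 × C (aromatic): 1 H
  1 × N: 1 H
  1 × N: no H
  1 × O: 1 H
  1 × O: no H
  1 × O (charge -1): no H
  Total hydrogens = 25.

25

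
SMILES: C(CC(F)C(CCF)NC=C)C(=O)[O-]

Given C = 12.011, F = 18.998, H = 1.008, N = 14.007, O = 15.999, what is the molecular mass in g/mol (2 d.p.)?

206.21

Molecular formula: C9H14F2NO2-.
M = 9×12.011 + 2×18.998 + 14×1.008 + 1×14.007 + 2×15.999 = 206.21 g/mol.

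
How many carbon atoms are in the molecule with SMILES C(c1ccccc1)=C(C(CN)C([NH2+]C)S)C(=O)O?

The symbol for carbon appears 13 times in the SMILES. Lowercase c denotes aromatic carbon and counts toward C.

13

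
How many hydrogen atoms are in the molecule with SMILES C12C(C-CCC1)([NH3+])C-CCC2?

20

Hydrogens are implicit in SMILES; fill each atom to its normal valence:
  8 × C: 2 H each → 16
  1 × C: 1 H
  1 × C: no H
  1 × N (charge +1): 3 H
  Total hydrogens = 20.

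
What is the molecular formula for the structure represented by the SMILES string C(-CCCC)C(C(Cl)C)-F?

Heavy atoms from the SMILES: 8 C, 1 Cl, 1 F.
Implicit hydrogens by atom environment:
  4 × C: 2 H each → 8
  2 × C: 3 H each → 6
  2 × C: 1 H each → 2
  1 × Cl: no H
  1 × F: no H
  Total hydrogens = 16.
Molecular formula: C8H16ClF

C8H16ClF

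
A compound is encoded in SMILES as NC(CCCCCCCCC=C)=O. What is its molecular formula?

Heavy atoms from the SMILES: 11 C, 1 N, 1 O.
Implicit hydrogens by atom environment:
  9 × C: 2 H each → 18
  1 × C: 1 H
  1 × C: no H
  1 × N: 2 H
  1 × O: no H
  Total hydrogens = 21.
Molecular formula: C11H21NO

C11H21NO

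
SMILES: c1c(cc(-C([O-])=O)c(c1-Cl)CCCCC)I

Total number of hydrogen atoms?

Hydrogens are implicit in SMILES; fill each atom to its normal valence:
  4 × C: 2 H each → 8
  4 × C (aromatic): no H
  2 × C (aromatic): 1 H each → 2
  1 × C: 3 H
  1 × C: no H
  1 × Cl: no H
  1 × I: no H
  1 × O: no H
  1 × O (charge -1): no H
  Total hydrogens = 13.

13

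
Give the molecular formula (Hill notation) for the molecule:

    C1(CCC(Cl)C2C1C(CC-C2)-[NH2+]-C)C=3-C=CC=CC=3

C17H25ClN+

Heavy atoms from the SMILES: 17 C, 1 Cl, 1 N.
Implicit hydrogens by atom environment:
  5 × C: 2 H each → 10
  5 × C: 1 H each → 5
  5 × C (aromatic): 1 H each → 5
  1 × C: 3 H
  1 × C (aromatic): no H
  1 × Cl: no H
  1 × N (charge +1): 2 H
  Total hydrogens = 25.
Net charge +1.
Molecular formula: C17H25ClN+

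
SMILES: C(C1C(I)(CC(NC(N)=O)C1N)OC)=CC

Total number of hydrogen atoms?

Hydrogens are implicit in SMILES; fill each atom to its normal valence:
  5 × C: 1 H each → 5
  2 × C: 3 H each → 6
  2 × C: no H
  2 × N: 2 H each → 4
  2 × O: no H
  1 × C: 2 H
  1 × I: no H
  1 × N: 1 H
  Total hydrogens = 18.

18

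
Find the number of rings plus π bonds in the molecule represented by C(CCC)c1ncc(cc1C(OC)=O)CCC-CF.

5

Molecular formula from the SMILES: C15H22FNO2.
DoU = (2C + 2 + N − H − X)/2 = (2·15 + 2 + 1 − 22 − 1)/2 = 10/2 = 5.
(Structurally: 1 ring(s) + 4 π bond(s) = 5.)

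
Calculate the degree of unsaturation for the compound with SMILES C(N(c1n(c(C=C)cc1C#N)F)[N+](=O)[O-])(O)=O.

Molecular formula from the SMILES: C8H5FN4O4.
DoU = (2C + 2 + N − H − X)/2 = (2·8 + 2 + 4 − 5 − 1)/2 = 16/2 = 8.
(Structurally: 1 ring(s) + 7 π bond(s) = 8.)

8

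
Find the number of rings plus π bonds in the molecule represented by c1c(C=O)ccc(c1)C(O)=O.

Molecular formula from the SMILES: C8H6O3.
DoU = (2C + 2 + N − H − X)/2 = (2·8 + 2 + 0 − 6 − 0)/2 = 12/2 = 6.
(Structurally: 1 ring(s) + 5 π bond(s) = 6.)

6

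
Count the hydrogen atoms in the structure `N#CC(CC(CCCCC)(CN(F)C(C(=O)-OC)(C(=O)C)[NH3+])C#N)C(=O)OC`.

Hydrogens are implicit in SMILES; fill each atom to its normal valence:
  7 × C: no H
  6 × C: 2 H each → 12
  5 × O: no H
  4 × C: 3 H each → 12
  3 × N: no H
  1 × C: 1 H
  1 × F: no H
  1 × N (charge +1): 3 H
  Total hydrogens = 28.

28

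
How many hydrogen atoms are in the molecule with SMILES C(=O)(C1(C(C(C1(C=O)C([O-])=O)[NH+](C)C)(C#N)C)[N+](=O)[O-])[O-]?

12

Hydrogens are implicit in SMILES; fill each atom to its normal valence:
  6 × C: no H
  4 × O: no H
  3 × C: 3 H each → 9
  3 × O (charge -1): no H
  2 × C: 1 H each → 2
  1 × N (charge +1): 1 H
  1 × N (charge +1): no H
  1 × N: no H
  Total hydrogens = 12.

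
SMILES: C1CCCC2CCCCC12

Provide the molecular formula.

Heavy atoms from the SMILES: 10 C.
Implicit hydrogens by atom environment:
  8 × C: 2 H each → 16
  2 × C: 1 H each → 2
  Total hydrogens = 18.
Molecular formula: C10H18

C10H18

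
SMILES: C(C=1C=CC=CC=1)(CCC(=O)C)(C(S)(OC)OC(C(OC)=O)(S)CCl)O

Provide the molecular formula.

C17H23ClO6S2

Heavy atoms from the SMILES: 17 C, 1 Cl, 6 O, 2 S.
Implicit hydrogens by atom environment:
  5 × C (aromatic): 1 H each → 5
  5 × C: no H
  5 × O: no H
  3 × C: 3 H each → 9
  3 × C: 2 H each → 6
  2 × S: 1 H each → 2
  1 × C (aromatic): no H
  1 × Cl: no H
  1 × O: 1 H
  Total hydrogens = 23.
Molecular formula: C17H23ClO6S2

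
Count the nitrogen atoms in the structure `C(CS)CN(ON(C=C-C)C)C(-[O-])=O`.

The symbol for nitrogen appears 2 times in the SMILES.

2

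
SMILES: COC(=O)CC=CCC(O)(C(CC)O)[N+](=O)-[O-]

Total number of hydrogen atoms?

Hydrogens are implicit in SMILES; fill each atom to its normal valence:
  3 × C: 2 H each → 6
  3 × C: 1 H each → 3
  3 × O: no H
  2 × C: 3 H each → 6
  2 × C: no H
  2 × O: 1 H each → 2
  1 × N (charge +1): no H
  1 × O (charge -1): no H
  Total hydrogens = 17.

17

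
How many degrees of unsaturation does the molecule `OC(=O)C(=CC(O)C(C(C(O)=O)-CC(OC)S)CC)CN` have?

3

Molecular formula from the SMILES: C13H23NO6S.
DoU = (2C + 2 + N − H − X)/2 = (2·13 + 2 + 1 − 23 − 0)/2 = 6/2 = 3.
(Structurally: 0 ring(s) + 3 π bond(s) = 3.)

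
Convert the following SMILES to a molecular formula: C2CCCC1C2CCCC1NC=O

Heavy atoms from the SMILES: 11 C, 1 N, 1 O.
Implicit hydrogens by atom environment:
  7 × C: 2 H each → 14
  4 × C: 1 H each → 4
  1 × N: 1 H
  1 × O: no H
  Total hydrogens = 19.
Molecular formula: C11H19NO

C11H19NO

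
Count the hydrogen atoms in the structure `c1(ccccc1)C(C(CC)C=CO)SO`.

16

Hydrogens are implicit in SMILES; fill each atom to its normal valence:
  5 × C (aromatic): 1 H each → 5
  4 × C: 1 H each → 4
  2 × O: 1 H each → 2
  1 × C: 3 H
  1 × C: 2 H
  1 × C (aromatic): no H
  1 × S: no H
  Total hydrogens = 16.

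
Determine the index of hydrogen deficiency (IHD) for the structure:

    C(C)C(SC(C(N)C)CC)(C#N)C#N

Molecular formula from the SMILES: C10H17N3S.
DoU = (2C + 2 + N − H − X)/2 = (2·10 + 2 + 3 − 17 − 0)/2 = 8/2 = 4.
(Structurally: 0 ring(s) + 4 π bond(s) = 4.)

4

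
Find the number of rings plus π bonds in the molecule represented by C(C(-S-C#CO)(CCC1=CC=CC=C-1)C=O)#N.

Molecular formula from the SMILES: C13H11NO2S.
DoU = (2C + 2 + N − H − X)/2 = (2·13 + 2 + 1 − 11 − 0)/2 = 18/2 = 9.
(Structurally: 1 ring(s) + 8 π bond(s) = 9.)

9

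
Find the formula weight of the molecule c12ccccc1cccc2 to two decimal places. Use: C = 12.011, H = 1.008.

128.17

Molecular formula: C10H8.
M = 10×12.011 + 8×1.008 = 128.17 g/mol.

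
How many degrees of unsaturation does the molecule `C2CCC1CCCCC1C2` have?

Molecular formula from the SMILES: C10H18.
DoU = (2C + 2 + N − H − X)/2 = (2·10 + 2 + 0 − 18 − 0)/2 = 4/2 = 2.
(Structurally: 2 ring(s) + 0 π bond(s) = 2.)

2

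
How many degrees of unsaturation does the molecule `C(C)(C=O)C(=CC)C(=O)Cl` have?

3

Molecular formula from the SMILES: C7H9ClO2.
DoU = (2C + 2 + N − H − X)/2 = (2·7 + 2 + 0 − 9 − 1)/2 = 6/2 = 3.
(Structurally: 0 ring(s) + 3 π bond(s) = 3.)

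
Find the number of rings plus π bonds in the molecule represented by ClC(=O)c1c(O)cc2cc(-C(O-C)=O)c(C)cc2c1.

9

Molecular formula from the SMILES: C14H11ClO4.
DoU = (2C + 2 + N − H − X)/2 = (2·14 + 2 + 0 − 11 − 1)/2 = 18/2 = 9.
(Structurally: 2 ring(s) + 7 π bond(s) = 9.)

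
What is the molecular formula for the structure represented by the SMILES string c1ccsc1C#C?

Heavy atoms from the SMILES: 6 C, 1 S.
Implicit hydrogens by atom environment:
  3 × C (aromatic): 1 H each → 3
  1 × C: 1 H
  1 × C (aromatic): no H
  1 × C: no H
  1 × S (aromatic): no H
  Total hydrogens = 4.
Molecular formula: C6H4S

C6H4S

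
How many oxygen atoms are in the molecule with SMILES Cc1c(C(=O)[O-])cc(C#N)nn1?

The symbol for oxygen appears 2 times in the SMILES.

2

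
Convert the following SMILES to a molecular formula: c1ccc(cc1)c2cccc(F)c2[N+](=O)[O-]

Heavy atoms from the SMILES: 12 C, 1 F, 1 N, 2 O.
Implicit hydrogens by atom environment:
  8 × C (aromatic): 1 H each → 8
  4 × C (aromatic): no H
  1 × F: no H
  1 × N (charge +1): no H
  1 × O: no H
  1 × O (charge -1): no H
  Total hydrogens = 8.
Molecular formula: C12H8FNO2

C12H8FNO2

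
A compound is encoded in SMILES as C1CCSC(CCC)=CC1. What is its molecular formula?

C9H16S

Heavy atoms from the SMILES: 9 C, 1 S.
Implicit hydrogens by atom environment:
  6 × C: 2 H each → 12
  1 × C: 3 H
  1 × C: 1 H
  1 × C: no H
  1 × S: no H
  Total hydrogens = 16.
Molecular formula: C9H16S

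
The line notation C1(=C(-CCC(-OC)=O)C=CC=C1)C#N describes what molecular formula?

C11H11NO2

Heavy atoms from the SMILES: 11 C, 1 N, 2 O.
Implicit hydrogens by atom environment:
  4 × C (aromatic): 1 H each → 4
  2 × C: 2 H each → 4
  2 × C (aromatic): no H
  2 × C: no H
  2 × O: no H
  1 × C: 3 H
  1 × N: no H
  Total hydrogens = 11.
Molecular formula: C11H11NO2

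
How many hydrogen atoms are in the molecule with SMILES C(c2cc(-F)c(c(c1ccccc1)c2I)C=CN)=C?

Hydrogens are implicit in SMILES; fill each atom to its normal valence:
  6 × C (aromatic): 1 H each → 6
  6 × C (aromatic): no H
  3 × C: 1 H each → 3
  1 × C: 2 H
  1 × F: no H
  1 × I: no H
  1 × N: 2 H
  Total hydrogens = 13.

13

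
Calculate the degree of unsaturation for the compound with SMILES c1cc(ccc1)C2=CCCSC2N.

6

Molecular formula from the SMILES: C11H13NS.
DoU = (2C + 2 + N − H − X)/2 = (2·11 + 2 + 1 − 13 − 0)/2 = 12/2 = 6.
(Structurally: 2 ring(s) + 4 π bond(s) = 6.)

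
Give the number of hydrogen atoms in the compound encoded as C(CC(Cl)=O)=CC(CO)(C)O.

11

Hydrogens are implicit in SMILES; fill each atom to its normal valence:
  2 × C: 2 H each → 4
  2 × C: 1 H each → 2
  2 × C: no H
  2 × O: 1 H each → 2
  1 × C: 3 H
  1 × Cl: no H
  1 × O: no H
  Total hydrogens = 11.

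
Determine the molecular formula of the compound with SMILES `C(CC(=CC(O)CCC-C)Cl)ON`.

C9H18ClNO2

Heavy atoms from the SMILES: 9 C, 1 Cl, 1 N, 2 O.
Implicit hydrogens by atom environment:
  5 × C: 2 H each → 10
  2 × C: 1 H each → 2
  1 × C: 3 H
  1 × C: no H
  1 × Cl: no H
  1 × N: 2 H
  1 × O: 1 H
  1 × O: no H
  Total hydrogens = 18.
Molecular formula: C9H18ClNO2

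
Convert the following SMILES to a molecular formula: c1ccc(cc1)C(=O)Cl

Heavy atoms from the SMILES: 7 C, 1 Cl, 1 O.
Implicit hydrogens by atom environment:
  5 × C (aromatic): 1 H each → 5
  1 × C (aromatic): no H
  1 × C: no H
  1 × Cl: no H
  1 × O: no H
  Total hydrogens = 5.
Molecular formula: C7H5ClO

C7H5ClO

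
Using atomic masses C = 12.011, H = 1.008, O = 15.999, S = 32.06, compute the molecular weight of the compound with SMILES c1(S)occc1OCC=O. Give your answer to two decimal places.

158.17

Molecular formula: C6H6O3S.
M = 6×12.011 + 6×1.008 + 3×15.999 + 1×32.06 = 158.17 g/mol.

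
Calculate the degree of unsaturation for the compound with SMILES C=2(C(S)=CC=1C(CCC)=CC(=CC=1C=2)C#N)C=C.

Molecular formula from the SMILES: C16H15NS.
DoU = (2C + 2 + N − H − X)/2 = (2·16 + 2 + 1 − 15 − 0)/2 = 20/2 = 10.
(Structurally: 2 ring(s) + 8 π bond(s) = 10.)

10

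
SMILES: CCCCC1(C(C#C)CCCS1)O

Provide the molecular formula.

Heavy atoms from the SMILES: 11 C, 1 O, 1 S.
Implicit hydrogens by atom environment:
  6 × C: 2 H each → 12
  2 × C: 1 H each → 2
  2 × C: no H
  1 × C: 3 H
  1 × O: 1 H
  1 × S: no H
  Total hydrogens = 18.
Molecular formula: C11H18OS

C11H18OS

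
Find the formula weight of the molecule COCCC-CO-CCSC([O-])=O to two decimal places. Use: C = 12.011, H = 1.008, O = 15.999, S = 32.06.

207.26

Molecular formula: C8H15O4S-.
M = 8×12.011 + 15×1.008 + 4×15.999 + 1×32.06 = 207.26 g/mol.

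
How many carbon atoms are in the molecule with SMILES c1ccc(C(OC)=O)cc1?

The symbol for carbon appears 8 times in the SMILES. Lowercase c denotes aromatic carbon and counts toward C.

8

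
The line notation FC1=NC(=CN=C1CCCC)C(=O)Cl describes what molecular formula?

C9H10ClFN2O

Heavy atoms from the SMILES: 9 C, 1 Cl, 1 F, 2 N, 1 O.
Implicit hydrogens by atom environment:
  3 × C: 2 H each → 6
  3 × C (aromatic): no H
  2 × N (aromatic): no H
  1 × C: 3 H
  1 × C (aromatic): 1 H
  1 × C: no H
  1 × Cl: no H
  1 × F: no H
  1 × O: no H
  Total hydrogens = 10.
Molecular formula: C9H10ClFN2O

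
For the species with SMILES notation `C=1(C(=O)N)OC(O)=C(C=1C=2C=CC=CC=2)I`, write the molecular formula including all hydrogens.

C11H8INO3

Heavy atoms from the SMILES: 11 C, 1 I, 1 N, 3 O.
Implicit hydrogens by atom environment:
  5 × C (aromatic): 1 H each → 5
  5 × C (aromatic): no H
  1 × C: no H
  1 × I: no H
  1 × N: 2 H
  1 × O: 1 H
  1 × O (aromatic): no H
  1 × O: no H
  Total hydrogens = 8.
Molecular formula: C11H8INO3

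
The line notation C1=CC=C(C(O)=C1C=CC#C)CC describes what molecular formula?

Heavy atoms from the SMILES: 12 C, 1 O.
Implicit hydrogens by atom environment:
  3 × C (aromatic): 1 H each → 3
  3 × C: 1 H each → 3
  3 × C (aromatic): no H
  1 × C: 3 H
  1 × C: 2 H
  1 × C: no H
  1 × O: 1 H
  Total hydrogens = 12.
Molecular formula: C12H12O

C12H12O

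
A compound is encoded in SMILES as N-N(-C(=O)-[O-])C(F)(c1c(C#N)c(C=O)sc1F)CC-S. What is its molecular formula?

C10H8F2N3O3S2-

Heavy atoms from the SMILES: 10 C, 2 F, 3 N, 3 O, 2 S.
Implicit hydrogens by atom environment:
  4 × C (aromatic): no H
  3 × C: no H
  2 × C: 2 H each → 4
  2 × F: no H
  2 × N: no H
  2 × O: no H
  1 × C: 1 H
  1 × N: 2 H
  1 × O (charge -1): no H
  1 × S: 1 H
  1 × S (aromatic): no H
  Total hydrogens = 8.
Net charge -1.
Molecular formula: C10H8F2N3O3S2-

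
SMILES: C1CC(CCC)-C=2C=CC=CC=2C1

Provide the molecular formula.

Heavy atoms from the SMILES: 13 C.
Implicit hydrogens by atom environment:
  5 × C: 2 H each → 10
  4 × C (aromatic): 1 H each → 4
  2 × C (aromatic): no H
  1 × C: 3 H
  1 × C: 1 H
  Total hydrogens = 18.
Molecular formula: C13H18

C13H18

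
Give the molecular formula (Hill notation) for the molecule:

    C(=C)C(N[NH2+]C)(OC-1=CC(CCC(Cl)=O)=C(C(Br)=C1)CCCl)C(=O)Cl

Heavy atoms from the SMILES: 1 Br, 16 C, 3 Cl, 2 N, 3 O.
Implicit hydrogens by atom environment:
  5 × C: 2 H each → 10
  4 × C (aromatic): no H
  3 × C: no H
  3 × Cl: no H
  3 × O: no H
  2 × C (aromatic): 1 H each → 2
  1 × Br: no H
  1 × C: 3 H
  1 × C: 1 H
  1 × N (charge +1): 2 H
  1 × N: 1 H
  Total hydrogens = 19.
Net charge +1.
Molecular formula: C16H19BrCl3N2O3+

C16H19BrCl3N2O3+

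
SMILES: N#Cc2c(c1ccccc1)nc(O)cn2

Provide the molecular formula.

Heavy atoms from the SMILES: 11 C, 3 N, 1 O.
Implicit hydrogens by atom environment:
  6 × C (aromatic): 1 H each → 6
  4 × C (aromatic): no H
  2 × N (aromatic): no H
  1 × C: no H
  1 × N: no H
  1 × O: 1 H
  Total hydrogens = 7.
Molecular formula: C11H7N3O

C11H7N3O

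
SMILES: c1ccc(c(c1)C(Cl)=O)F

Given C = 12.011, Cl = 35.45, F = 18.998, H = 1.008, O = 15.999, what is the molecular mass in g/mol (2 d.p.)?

158.56

Molecular formula: C7H4ClFO.
M = 7×12.011 + 1×35.45 + 1×18.998 + 4×1.008 + 1×15.999 = 158.56 g/mol.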